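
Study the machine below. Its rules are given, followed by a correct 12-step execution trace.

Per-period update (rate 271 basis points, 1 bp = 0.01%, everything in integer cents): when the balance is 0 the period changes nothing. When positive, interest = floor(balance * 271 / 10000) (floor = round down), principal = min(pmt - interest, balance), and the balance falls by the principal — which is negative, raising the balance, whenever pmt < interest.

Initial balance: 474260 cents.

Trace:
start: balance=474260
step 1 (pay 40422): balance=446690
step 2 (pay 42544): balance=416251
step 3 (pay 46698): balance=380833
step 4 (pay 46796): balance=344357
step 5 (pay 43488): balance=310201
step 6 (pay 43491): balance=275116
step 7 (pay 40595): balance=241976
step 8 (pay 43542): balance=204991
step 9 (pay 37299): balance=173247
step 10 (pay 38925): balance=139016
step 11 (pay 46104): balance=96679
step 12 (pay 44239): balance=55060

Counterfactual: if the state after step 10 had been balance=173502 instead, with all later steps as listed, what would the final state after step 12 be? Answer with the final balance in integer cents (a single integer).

91439

state after step 10 := balance=173502
step 11 (pay 46104): balance=132099
step 12 (pay 44239): balance=91439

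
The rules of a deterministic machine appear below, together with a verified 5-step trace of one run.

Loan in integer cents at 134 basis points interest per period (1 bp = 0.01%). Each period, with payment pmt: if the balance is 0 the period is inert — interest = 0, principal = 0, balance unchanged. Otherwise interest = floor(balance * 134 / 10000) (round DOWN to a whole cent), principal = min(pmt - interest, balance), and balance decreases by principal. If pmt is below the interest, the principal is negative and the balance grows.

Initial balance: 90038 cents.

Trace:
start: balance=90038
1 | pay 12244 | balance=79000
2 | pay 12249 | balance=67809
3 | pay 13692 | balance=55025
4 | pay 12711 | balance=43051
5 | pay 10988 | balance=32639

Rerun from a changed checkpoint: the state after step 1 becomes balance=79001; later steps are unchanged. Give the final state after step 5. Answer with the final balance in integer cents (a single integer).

32640

state after step 1 := balance=79001
2 | pay 12249 | balance=67810
3 | pay 13692 | balance=55026
4 | pay 12711 | balance=43052
5 | pay 10988 | balance=32640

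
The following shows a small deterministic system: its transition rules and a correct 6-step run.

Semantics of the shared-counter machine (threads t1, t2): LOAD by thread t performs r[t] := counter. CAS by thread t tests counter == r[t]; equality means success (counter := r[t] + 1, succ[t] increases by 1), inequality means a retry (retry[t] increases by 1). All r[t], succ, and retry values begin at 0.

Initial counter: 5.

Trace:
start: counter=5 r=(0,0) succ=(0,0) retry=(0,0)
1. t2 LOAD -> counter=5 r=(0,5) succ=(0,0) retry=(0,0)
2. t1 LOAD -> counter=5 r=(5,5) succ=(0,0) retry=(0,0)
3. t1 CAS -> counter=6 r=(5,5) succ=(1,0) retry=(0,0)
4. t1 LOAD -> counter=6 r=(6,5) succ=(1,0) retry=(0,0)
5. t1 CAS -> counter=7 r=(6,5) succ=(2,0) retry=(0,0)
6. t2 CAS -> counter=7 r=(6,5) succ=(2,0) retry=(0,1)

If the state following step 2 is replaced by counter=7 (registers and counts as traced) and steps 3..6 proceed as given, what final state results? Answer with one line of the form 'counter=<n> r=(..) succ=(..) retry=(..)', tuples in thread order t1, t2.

state after step 2 := counter=7 r=(5,5) succ=(0,0) retry=(0,0)
3. t1 CAS -> counter=7 r=(5,5) succ=(0,0) retry=(1,0)
4. t1 LOAD -> counter=7 r=(7,5) succ=(0,0) retry=(1,0)
5. t1 CAS -> counter=8 r=(7,5) succ=(1,0) retry=(1,0)
6. t2 CAS -> counter=8 r=(7,5) succ=(1,0) retry=(1,1)

counter=8 r=(7,5) succ=(1,0) retry=(1,1)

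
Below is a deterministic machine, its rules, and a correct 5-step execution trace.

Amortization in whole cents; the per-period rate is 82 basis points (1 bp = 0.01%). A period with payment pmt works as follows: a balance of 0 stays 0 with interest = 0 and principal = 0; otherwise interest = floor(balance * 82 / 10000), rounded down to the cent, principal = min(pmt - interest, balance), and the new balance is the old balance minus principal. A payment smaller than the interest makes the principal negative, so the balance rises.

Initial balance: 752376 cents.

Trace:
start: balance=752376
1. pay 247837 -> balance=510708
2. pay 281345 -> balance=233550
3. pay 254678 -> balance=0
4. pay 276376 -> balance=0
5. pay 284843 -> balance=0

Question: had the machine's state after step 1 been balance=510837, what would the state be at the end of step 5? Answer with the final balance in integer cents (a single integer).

state after step 1 := balance=510837
2. pay 281345 -> balance=233680
3. pay 254678 -> balance=0
4. pay 276376 -> balance=0
5. pay 284843 -> balance=0

0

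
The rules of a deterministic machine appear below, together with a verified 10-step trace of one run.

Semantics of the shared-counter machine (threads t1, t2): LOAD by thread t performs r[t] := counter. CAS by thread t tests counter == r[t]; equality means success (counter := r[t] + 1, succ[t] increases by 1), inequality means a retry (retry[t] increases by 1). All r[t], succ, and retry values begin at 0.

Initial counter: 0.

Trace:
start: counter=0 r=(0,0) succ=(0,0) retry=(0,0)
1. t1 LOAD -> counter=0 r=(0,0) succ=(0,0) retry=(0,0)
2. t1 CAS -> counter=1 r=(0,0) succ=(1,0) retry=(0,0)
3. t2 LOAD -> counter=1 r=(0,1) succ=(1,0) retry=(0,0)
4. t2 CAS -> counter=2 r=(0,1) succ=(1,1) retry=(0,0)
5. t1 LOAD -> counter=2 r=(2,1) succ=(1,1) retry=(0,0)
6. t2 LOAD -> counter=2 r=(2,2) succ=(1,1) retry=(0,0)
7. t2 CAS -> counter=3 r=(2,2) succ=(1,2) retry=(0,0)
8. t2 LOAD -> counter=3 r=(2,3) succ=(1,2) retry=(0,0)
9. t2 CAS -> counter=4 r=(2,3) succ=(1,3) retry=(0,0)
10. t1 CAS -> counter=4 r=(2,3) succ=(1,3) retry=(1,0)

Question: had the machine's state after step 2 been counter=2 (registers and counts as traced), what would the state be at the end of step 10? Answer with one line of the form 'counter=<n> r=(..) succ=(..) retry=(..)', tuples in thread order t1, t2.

state after step 2 := counter=2 r=(0,0) succ=(1,0) retry=(0,0)
3. t2 LOAD -> counter=2 r=(0,2) succ=(1,0) retry=(0,0)
4. t2 CAS -> counter=3 r=(0,2) succ=(1,1) retry=(0,0)
5. t1 LOAD -> counter=3 r=(3,2) succ=(1,1) retry=(0,0)
6. t2 LOAD -> counter=3 r=(3,3) succ=(1,1) retry=(0,0)
7. t2 CAS -> counter=4 r=(3,3) succ=(1,2) retry=(0,0)
8. t2 LOAD -> counter=4 r=(3,4) succ=(1,2) retry=(0,0)
9. t2 CAS -> counter=5 r=(3,4) succ=(1,3) retry=(0,0)
10. t1 CAS -> counter=5 r=(3,4) succ=(1,3) retry=(1,0)

counter=5 r=(3,4) succ=(1,3) retry=(1,0)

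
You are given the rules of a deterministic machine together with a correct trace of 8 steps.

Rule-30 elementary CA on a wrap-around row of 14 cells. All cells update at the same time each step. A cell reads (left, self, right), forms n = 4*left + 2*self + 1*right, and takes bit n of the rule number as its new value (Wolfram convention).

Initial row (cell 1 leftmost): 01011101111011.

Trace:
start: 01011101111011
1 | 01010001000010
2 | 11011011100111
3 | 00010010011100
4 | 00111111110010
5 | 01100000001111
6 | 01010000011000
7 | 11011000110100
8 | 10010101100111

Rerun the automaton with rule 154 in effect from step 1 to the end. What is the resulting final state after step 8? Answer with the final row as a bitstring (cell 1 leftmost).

11101101011101

(re-executing steps 1..8 under rule 154; state before step 1: 01011101111011)
1 | 00011001110010
2 | 00110111101101
3 | 11100111001000
4 | 11011110110101
5 | 10011100100001
6 | 01111011010011
7 | 01110010001110
8 | 11101101011101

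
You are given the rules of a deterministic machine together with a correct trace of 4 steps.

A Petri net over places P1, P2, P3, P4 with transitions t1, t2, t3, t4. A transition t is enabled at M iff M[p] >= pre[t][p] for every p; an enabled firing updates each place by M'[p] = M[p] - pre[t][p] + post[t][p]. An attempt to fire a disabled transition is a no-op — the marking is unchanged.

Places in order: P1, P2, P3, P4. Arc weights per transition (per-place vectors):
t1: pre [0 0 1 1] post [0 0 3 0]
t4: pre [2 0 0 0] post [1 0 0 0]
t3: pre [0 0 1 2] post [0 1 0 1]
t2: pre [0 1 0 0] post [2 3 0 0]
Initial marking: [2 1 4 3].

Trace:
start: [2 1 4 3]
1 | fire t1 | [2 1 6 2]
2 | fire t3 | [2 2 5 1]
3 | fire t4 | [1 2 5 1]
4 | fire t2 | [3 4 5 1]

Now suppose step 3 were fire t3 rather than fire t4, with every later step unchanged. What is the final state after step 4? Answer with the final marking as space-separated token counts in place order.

4 4 5 1

(re-executing from step 3 with the substitution; state before step 3: [2 2 5 1])
3 | fire t3 | [2 2 5 1]
4 | fire t2 | [4 4 5 1]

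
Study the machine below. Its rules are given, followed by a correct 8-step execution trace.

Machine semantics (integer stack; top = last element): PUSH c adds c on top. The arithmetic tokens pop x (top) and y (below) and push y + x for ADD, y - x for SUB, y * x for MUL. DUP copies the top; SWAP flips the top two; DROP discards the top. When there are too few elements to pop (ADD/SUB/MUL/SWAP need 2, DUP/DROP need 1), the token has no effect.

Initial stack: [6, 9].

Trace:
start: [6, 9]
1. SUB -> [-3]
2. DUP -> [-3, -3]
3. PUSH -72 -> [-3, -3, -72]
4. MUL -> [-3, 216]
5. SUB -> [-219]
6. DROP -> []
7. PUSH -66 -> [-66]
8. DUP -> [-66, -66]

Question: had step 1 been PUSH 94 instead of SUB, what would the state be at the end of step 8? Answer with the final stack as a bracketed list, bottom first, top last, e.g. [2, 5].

(re-executing from step 1 with the substitution; state before step 1: [6, 9])
1. PUSH 94 -> [6, 9, 94]
2. DUP -> [6, 9, 94, 94]
3. PUSH -72 -> [6, 9, 94, 94, -72]
4. MUL -> [6, 9, 94, -6768]
5. SUB -> [6, 9, 6862]
6. DROP -> [6, 9]
7. PUSH -66 -> [6, 9, -66]
8. DUP -> [6, 9, -66, -66]

[6, 9, -66, -66]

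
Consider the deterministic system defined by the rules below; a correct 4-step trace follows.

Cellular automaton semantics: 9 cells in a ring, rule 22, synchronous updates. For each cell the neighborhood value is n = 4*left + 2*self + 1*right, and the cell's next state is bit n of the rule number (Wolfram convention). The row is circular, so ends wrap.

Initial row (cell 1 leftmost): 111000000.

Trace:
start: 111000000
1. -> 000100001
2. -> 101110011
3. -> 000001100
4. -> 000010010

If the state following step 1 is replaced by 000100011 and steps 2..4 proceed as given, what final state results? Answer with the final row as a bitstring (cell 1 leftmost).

010001000

state after step 1 := 000100011
2. -> 101110100
3. -> 100000111
4. -> 010001000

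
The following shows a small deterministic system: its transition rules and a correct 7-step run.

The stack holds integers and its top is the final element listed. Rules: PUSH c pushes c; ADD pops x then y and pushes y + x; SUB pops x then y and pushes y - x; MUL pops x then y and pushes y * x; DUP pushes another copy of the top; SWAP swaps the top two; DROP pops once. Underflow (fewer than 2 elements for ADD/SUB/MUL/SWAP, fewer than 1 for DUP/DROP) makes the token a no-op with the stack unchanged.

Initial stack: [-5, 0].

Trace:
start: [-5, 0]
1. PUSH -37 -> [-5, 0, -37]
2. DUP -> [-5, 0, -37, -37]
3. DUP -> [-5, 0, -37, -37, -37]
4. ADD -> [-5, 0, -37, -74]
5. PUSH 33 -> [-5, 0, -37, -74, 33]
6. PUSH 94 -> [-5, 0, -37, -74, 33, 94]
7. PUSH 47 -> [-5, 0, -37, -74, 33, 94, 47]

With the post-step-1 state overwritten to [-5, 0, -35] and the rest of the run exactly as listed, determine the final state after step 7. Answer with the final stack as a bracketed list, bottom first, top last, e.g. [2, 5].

[-5, 0, -35, -70, 33, 94, 47]

state after step 1 := [-5, 0, -35]
2. DUP -> [-5, 0, -35, -35]
3. DUP -> [-5, 0, -35, -35, -35]
4. ADD -> [-5, 0, -35, -70]
5. PUSH 33 -> [-5, 0, -35, -70, 33]
6. PUSH 94 -> [-5, 0, -35, -70, 33, 94]
7. PUSH 47 -> [-5, 0, -35, -70, 33, 94, 47]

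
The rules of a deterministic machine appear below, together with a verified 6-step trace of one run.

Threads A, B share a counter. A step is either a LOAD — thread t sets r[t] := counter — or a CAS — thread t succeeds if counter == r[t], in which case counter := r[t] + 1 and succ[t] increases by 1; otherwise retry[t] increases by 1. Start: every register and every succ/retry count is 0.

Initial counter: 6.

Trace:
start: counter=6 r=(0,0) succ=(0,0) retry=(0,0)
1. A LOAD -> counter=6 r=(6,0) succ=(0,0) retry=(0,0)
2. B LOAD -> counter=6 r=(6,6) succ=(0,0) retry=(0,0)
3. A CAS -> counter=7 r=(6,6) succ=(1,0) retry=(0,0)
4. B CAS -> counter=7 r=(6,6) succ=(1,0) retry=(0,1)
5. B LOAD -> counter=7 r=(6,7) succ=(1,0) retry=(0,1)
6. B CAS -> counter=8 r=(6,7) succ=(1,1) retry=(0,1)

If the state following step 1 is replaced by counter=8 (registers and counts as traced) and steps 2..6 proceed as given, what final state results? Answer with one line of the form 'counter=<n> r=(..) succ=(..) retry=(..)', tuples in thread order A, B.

state after step 1 := counter=8 r=(6,0) succ=(0,0) retry=(0,0)
2. B LOAD -> counter=8 r=(6,8) succ=(0,0) retry=(0,0)
3. A CAS -> counter=8 r=(6,8) succ=(0,0) retry=(1,0)
4. B CAS -> counter=9 r=(6,8) succ=(0,1) retry=(1,0)
5. B LOAD -> counter=9 r=(6,9) succ=(0,1) retry=(1,0)
6. B CAS -> counter=10 r=(6,9) succ=(0,2) retry=(1,0)

counter=10 r=(6,9) succ=(0,2) retry=(1,0)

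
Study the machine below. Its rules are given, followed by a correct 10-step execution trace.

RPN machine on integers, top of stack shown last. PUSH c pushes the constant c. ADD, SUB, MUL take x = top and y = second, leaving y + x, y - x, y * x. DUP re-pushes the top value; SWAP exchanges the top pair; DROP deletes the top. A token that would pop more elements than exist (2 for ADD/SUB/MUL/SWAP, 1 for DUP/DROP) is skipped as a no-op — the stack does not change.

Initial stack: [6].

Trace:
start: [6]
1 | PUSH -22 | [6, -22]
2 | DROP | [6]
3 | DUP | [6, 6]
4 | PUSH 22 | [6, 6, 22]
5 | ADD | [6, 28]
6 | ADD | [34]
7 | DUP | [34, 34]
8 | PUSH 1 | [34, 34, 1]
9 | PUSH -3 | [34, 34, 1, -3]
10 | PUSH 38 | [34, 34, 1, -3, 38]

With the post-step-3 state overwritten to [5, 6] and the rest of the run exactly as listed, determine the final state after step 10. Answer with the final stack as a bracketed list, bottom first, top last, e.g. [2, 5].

state after step 3 := [5, 6]
4 | PUSH 22 | [5, 6, 22]
5 | ADD | [5, 28]
6 | ADD | [33]
7 | DUP | [33, 33]
8 | PUSH 1 | [33, 33, 1]
9 | PUSH -3 | [33, 33, 1, -3]
10 | PUSH 38 | [33, 33, 1, -3, 38]

[33, 33, 1, -3, 38]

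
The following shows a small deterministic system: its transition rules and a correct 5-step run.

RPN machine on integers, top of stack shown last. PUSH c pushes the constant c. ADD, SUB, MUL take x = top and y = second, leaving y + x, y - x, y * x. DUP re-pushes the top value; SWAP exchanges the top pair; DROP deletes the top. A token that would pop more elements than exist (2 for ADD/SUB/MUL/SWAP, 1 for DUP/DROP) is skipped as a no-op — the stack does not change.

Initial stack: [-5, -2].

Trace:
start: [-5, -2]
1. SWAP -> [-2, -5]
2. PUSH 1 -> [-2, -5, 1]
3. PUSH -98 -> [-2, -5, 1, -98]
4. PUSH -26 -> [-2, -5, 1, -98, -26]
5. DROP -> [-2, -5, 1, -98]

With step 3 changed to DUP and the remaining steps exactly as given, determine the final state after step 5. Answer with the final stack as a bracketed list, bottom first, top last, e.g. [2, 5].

(re-executing from step 3 with the substitution; state before step 3: [-2, -5, 1])
3. DUP -> [-2, -5, 1, 1]
4. PUSH -26 -> [-2, -5, 1, 1, -26]
5. DROP -> [-2, -5, 1, 1]

[-2, -5, 1, 1]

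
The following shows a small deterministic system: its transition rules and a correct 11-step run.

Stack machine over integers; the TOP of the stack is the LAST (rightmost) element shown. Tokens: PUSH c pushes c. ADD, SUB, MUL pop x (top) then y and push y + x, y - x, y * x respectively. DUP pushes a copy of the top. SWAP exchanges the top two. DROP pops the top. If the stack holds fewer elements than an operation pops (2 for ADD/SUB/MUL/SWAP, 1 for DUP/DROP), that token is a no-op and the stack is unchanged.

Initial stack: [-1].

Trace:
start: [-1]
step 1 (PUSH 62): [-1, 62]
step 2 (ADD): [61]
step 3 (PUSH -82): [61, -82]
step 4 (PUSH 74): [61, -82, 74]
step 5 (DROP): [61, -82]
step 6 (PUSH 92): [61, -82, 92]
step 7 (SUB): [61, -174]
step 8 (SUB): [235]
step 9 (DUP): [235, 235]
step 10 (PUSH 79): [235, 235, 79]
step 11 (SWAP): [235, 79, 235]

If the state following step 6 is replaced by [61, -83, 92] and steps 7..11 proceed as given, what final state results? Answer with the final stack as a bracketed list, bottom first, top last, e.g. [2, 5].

[236, 79, 236]

state after step 6 := [61, -83, 92]
step 7 (SUB): [61, -175]
step 8 (SUB): [236]
step 9 (DUP): [236, 236]
step 10 (PUSH 79): [236, 236, 79]
step 11 (SWAP): [236, 79, 236]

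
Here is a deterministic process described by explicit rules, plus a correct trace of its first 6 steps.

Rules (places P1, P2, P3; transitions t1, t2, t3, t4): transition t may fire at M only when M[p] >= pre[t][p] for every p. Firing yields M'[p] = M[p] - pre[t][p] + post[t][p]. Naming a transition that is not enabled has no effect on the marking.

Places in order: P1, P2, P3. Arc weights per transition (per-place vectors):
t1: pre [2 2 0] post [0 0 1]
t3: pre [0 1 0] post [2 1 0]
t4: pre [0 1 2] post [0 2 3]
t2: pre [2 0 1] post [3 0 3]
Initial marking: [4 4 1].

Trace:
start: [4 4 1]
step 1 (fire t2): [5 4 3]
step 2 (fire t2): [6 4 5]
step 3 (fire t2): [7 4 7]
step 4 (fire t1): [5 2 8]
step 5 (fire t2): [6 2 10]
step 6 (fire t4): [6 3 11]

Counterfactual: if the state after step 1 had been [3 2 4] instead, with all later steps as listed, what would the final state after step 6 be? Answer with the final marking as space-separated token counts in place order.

4 0 11

state after step 1 := [3 2 4]
step 2 (fire t2): [4 2 6]
step 3 (fire t2): [5 2 8]
step 4 (fire t1): [3 0 9]
step 5 (fire t2): [4 0 11]
step 6 (fire t4): [4 0 11]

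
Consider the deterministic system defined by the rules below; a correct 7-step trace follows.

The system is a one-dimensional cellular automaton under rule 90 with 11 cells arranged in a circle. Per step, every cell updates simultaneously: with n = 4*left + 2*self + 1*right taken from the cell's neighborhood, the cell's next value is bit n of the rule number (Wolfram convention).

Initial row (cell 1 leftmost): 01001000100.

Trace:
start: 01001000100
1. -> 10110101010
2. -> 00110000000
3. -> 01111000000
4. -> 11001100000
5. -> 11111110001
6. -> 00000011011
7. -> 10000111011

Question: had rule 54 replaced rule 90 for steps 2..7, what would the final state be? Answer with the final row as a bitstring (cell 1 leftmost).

(re-executing steps 2..7 under rule 54; state before step 2: 10110101010)
2. -> 11001111111
3. -> 00110000000
4. -> 01001000000
5. -> 11111100000
6. -> 00000010001
7. -> 10000111011

10000111011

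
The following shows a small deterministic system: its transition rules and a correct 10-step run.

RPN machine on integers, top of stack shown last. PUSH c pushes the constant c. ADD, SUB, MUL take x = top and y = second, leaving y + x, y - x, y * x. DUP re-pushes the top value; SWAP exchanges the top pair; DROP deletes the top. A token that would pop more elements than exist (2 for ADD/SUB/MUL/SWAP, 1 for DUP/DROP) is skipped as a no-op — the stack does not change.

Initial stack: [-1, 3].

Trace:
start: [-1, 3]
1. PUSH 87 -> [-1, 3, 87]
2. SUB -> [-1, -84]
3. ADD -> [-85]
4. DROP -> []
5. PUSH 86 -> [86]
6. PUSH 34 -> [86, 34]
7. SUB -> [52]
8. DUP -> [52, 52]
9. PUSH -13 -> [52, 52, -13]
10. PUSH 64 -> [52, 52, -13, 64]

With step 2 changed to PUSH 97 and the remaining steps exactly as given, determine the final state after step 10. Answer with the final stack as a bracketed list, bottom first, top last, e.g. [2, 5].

[-1, 3, 52, 52, -13, 64]

(re-executing from step 2 with the substitution; state before step 2: [-1, 3, 87])
2. PUSH 97 -> [-1, 3, 87, 97]
3. ADD -> [-1, 3, 184]
4. DROP -> [-1, 3]
5. PUSH 86 -> [-1, 3, 86]
6. PUSH 34 -> [-1, 3, 86, 34]
7. SUB -> [-1, 3, 52]
8. DUP -> [-1, 3, 52, 52]
9. PUSH -13 -> [-1, 3, 52, 52, -13]
10. PUSH 64 -> [-1, 3, 52, 52, -13, 64]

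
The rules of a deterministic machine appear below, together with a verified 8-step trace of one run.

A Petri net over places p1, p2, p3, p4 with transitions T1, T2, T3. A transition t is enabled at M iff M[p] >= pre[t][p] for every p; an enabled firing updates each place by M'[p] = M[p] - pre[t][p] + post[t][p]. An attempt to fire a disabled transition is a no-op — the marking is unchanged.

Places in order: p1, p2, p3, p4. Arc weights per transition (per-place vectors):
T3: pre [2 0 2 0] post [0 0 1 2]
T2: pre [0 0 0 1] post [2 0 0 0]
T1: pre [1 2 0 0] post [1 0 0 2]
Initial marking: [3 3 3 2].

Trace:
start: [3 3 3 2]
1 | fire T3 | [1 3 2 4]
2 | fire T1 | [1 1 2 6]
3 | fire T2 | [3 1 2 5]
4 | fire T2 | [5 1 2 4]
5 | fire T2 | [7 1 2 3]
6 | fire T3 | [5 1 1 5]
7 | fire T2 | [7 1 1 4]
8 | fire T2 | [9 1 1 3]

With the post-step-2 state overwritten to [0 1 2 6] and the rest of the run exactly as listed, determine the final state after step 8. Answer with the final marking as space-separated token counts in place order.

8 1 1 3

state after step 2 := [0 1 2 6]
3 | fire T2 | [2 1 2 5]
4 | fire T2 | [4 1 2 4]
5 | fire T2 | [6 1 2 3]
6 | fire T3 | [4 1 1 5]
7 | fire T2 | [6 1 1 4]
8 | fire T2 | [8 1 1 3]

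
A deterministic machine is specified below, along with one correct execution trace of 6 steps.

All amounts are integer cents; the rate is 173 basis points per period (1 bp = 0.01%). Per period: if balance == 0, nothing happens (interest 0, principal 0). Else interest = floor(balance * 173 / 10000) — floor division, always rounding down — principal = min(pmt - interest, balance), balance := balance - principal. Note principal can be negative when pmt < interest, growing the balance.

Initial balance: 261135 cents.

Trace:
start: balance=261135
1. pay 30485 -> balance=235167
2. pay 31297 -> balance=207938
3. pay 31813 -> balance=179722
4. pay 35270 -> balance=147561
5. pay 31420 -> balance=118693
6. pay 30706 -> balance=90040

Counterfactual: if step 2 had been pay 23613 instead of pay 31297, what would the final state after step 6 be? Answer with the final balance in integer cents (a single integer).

(re-executing from step 2 with the substitution; state before step 2: balance=235167)
2. pay 23613 -> balance=215622
3. pay 31813 -> balance=187539
4. pay 35270 -> balance=155513
5. pay 31420 -> balance=126783
6. pay 30706 -> balance=98270

98270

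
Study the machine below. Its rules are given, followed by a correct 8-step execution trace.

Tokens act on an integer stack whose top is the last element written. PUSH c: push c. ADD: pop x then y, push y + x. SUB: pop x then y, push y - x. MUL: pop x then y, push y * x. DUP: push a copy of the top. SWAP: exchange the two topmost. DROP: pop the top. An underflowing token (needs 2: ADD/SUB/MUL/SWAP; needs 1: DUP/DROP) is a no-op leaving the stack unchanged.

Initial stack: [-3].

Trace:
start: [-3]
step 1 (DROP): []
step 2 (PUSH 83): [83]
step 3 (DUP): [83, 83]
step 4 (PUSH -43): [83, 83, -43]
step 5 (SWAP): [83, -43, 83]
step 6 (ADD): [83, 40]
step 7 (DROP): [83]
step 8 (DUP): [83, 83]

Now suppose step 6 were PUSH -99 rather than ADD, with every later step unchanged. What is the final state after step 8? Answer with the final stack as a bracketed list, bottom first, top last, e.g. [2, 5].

[83, -43, 83, 83]

(re-executing from step 6 with the substitution; state before step 6: [83, -43, 83])
step 6 (PUSH -99): [83, -43, 83, -99]
step 7 (DROP): [83, -43, 83]
step 8 (DUP): [83, -43, 83, 83]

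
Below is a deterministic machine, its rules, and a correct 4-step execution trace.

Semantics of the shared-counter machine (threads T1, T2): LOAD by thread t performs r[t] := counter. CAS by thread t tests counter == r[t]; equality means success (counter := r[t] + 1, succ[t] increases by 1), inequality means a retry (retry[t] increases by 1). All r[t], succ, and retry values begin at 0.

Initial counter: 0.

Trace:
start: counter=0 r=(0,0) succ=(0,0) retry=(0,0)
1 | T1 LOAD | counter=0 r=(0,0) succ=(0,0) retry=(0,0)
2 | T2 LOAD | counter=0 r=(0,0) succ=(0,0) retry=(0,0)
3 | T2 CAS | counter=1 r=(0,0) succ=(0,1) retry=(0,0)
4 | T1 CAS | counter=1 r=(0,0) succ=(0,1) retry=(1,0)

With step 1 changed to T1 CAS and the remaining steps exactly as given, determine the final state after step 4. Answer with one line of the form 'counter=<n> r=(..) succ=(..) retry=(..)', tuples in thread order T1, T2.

counter=2 r=(0,1) succ=(1,1) retry=(1,0)

(re-executing from step 1 with the substitution; state before step 1: counter=0 r=(0,0) succ=(0,0) retry=(0,0))
1 | T1 CAS | counter=1 r=(0,0) succ=(1,0) retry=(0,0)
2 | T2 LOAD | counter=1 r=(0,1) succ=(1,0) retry=(0,0)
3 | T2 CAS | counter=2 r=(0,1) succ=(1,1) retry=(0,0)
4 | T1 CAS | counter=2 r=(0,1) succ=(1,1) retry=(1,0)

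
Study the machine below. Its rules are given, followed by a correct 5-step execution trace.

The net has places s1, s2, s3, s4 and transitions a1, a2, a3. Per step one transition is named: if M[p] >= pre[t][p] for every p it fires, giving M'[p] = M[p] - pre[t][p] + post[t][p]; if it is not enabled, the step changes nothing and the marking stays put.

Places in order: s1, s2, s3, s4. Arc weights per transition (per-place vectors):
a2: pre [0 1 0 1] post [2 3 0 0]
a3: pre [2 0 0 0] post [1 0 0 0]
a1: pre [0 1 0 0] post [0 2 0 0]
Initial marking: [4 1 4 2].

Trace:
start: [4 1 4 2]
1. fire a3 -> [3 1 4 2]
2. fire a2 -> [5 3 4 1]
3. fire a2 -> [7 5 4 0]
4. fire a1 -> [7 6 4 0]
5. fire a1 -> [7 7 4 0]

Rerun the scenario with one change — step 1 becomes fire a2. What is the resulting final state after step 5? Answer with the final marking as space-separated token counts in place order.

(re-executing from step 1 with the substitution; state before step 1: [4 1 4 2])
1. fire a2 -> [6 3 4 1]
2. fire a2 -> [8 5 4 0]
3. fire a2 -> [8 5 4 0]
4. fire a1 -> [8 6 4 0]
5. fire a1 -> [8 7 4 0]

8 7 4 0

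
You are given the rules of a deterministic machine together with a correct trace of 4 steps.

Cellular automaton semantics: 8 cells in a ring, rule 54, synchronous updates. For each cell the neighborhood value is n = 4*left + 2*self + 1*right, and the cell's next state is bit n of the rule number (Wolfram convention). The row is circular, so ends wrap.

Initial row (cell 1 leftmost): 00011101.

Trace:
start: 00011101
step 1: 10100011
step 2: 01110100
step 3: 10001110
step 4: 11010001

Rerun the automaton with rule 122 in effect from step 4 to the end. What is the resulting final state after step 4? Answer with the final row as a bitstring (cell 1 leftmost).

01011011

(re-executing step 4 under rule 122; state before step 4: 10001110)
step 4: 01011011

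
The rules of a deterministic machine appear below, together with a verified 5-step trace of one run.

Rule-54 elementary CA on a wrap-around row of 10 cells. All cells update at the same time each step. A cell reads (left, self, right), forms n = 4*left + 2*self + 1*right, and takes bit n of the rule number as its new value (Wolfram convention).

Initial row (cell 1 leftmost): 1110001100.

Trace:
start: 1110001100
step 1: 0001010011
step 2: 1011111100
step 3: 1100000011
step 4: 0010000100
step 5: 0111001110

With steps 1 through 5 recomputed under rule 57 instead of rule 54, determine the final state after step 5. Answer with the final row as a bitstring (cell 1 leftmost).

1010101010

(re-executing steps 1..5 under rule 57; state before step 1: 1110001100)
step 1: 1001101010
step 2: 0101010101
step 3: 1010101010
step 4: 0101010101
step 5: 1010101010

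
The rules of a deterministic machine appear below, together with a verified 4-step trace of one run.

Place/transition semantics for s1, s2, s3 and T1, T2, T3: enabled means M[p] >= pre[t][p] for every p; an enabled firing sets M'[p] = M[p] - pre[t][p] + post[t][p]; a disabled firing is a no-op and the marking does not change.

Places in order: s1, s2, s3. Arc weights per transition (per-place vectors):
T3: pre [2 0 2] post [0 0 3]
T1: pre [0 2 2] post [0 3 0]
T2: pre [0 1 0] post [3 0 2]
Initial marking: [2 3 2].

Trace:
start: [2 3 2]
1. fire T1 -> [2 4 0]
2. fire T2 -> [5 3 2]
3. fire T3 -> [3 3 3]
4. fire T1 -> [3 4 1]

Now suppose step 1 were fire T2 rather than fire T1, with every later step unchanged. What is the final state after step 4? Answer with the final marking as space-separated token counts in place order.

6 1 7

(re-executing from step 1 with the substitution; state before step 1: [2 3 2])
1. fire T2 -> [5 2 4]
2. fire T2 -> [8 1 6]
3. fire T3 -> [6 1 7]
4. fire T1 -> [6 1 7]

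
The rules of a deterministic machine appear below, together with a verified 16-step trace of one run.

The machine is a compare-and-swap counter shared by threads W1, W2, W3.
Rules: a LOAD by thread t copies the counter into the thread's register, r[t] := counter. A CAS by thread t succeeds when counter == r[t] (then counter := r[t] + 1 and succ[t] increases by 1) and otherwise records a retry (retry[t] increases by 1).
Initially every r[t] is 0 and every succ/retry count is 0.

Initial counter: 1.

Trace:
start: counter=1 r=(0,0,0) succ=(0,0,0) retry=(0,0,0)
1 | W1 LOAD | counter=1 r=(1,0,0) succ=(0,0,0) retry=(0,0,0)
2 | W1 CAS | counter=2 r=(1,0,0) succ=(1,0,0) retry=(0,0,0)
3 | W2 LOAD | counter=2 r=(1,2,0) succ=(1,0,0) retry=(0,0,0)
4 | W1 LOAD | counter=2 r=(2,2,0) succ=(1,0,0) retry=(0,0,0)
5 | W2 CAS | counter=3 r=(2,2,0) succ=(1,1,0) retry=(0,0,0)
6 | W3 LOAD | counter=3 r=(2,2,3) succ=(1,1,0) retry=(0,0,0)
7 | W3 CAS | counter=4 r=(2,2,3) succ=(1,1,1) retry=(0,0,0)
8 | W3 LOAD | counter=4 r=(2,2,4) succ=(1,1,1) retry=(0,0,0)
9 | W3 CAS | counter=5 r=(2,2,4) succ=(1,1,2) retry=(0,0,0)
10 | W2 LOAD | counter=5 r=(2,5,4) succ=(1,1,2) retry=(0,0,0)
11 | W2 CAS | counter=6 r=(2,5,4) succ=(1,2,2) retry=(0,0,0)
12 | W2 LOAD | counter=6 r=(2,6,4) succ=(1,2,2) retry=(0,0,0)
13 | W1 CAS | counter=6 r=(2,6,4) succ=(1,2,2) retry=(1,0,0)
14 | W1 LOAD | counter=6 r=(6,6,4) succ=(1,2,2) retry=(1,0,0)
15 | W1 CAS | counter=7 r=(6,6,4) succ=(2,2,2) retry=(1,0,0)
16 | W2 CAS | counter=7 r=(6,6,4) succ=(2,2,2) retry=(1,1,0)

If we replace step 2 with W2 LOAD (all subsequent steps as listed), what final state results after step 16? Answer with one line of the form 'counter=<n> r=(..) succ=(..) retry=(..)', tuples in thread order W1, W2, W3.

(re-executing from step 2 with the substitution; state before step 2: counter=1 r=(1,0,0) succ=(0,0,0) retry=(0,0,0))
2 | W2 LOAD | counter=1 r=(1,1,0) succ=(0,0,0) retry=(0,0,0)
3 | W2 LOAD | counter=1 r=(1,1,0) succ=(0,0,0) retry=(0,0,0)
4 | W1 LOAD | counter=1 r=(1,1,0) succ=(0,0,0) retry=(0,0,0)
5 | W2 CAS | counter=2 r=(1,1,0) succ=(0,1,0) retry=(0,0,0)
6 | W3 LOAD | counter=2 r=(1,1,2) succ=(0,1,0) retry=(0,0,0)
7 | W3 CAS | counter=3 r=(1,1,2) succ=(0,1,1) retry=(0,0,0)
8 | W3 LOAD | counter=3 r=(1,1,3) succ=(0,1,1) retry=(0,0,0)
9 | W3 CAS | counter=4 r=(1,1,3) succ=(0,1,2) retry=(0,0,0)
10 | W2 LOAD | counter=4 r=(1,4,3) succ=(0,1,2) retry=(0,0,0)
11 | W2 CAS | counter=5 r=(1,4,3) succ=(0,2,2) retry=(0,0,0)
12 | W2 LOAD | counter=5 r=(1,5,3) succ=(0,2,2) retry=(0,0,0)
13 | W1 CAS | counter=5 r=(1,5,3) succ=(0,2,2) retry=(1,0,0)
14 | W1 LOAD | counter=5 r=(5,5,3) succ=(0,2,2) retry=(1,0,0)
15 | W1 CAS | counter=6 r=(5,5,3) succ=(1,2,2) retry=(1,0,0)
16 | W2 CAS | counter=6 r=(5,5,3) succ=(1,2,2) retry=(1,1,0)

counter=6 r=(5,5,3) succ=(1,2,2) retry=(1,1,0)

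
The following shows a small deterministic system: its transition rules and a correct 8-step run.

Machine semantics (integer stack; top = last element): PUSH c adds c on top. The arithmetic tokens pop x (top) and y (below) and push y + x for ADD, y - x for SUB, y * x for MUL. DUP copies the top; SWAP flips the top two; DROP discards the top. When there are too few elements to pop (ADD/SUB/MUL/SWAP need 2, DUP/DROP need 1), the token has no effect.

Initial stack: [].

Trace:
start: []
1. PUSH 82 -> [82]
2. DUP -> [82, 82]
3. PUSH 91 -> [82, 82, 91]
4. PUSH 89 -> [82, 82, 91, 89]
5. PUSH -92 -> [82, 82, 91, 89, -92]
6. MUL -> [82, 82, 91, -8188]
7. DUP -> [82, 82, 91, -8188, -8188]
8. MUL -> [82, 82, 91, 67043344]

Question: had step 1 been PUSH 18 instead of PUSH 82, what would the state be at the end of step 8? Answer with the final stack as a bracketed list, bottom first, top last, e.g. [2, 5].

[18, 18, 91, 67043344]

(re-executing from step 1 with the substitution; state before step 1: [])
1. PUSH 18 -> [18]
2. DUP -> [18, 18]
3. PUSH 91 -> [18, 18, 91]
4. PUSH 89 -> [18, 18, 91, 89]
5. PUSH -92 -> [18, 18, 91, 89, -92]
6. MUL -> [18, 18, 91, -8188]
7. DUP -> [18, 18, 91, -8188, -8188]
8. MUL -> [18, 18, 91, 67043344]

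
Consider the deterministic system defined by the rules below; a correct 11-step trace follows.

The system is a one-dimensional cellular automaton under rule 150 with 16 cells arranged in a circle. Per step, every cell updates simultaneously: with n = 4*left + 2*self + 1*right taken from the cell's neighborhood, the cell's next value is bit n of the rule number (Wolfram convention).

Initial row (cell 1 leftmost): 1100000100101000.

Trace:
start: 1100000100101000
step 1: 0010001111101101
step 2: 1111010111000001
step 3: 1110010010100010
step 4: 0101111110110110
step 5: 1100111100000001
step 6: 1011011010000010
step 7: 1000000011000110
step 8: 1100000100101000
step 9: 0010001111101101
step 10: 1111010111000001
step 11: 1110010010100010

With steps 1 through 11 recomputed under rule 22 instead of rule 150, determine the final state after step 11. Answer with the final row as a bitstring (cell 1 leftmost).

(re-executing steps 1..11 under rule 22; state before step 1: 1100000100101000)
step 1: 0010001111101101
step 2: 1111010000000001
step 3: 0000011000000010
step 4: 0000100100000111
step 5: 1001111110001000
step 6: 1110000001011101
step 7: 0001000011000000
step 8: 0011100100100000
step 9: 0100011111110000
step 10: 1110100000001000
step 11: 0000110000011101

0000110000011101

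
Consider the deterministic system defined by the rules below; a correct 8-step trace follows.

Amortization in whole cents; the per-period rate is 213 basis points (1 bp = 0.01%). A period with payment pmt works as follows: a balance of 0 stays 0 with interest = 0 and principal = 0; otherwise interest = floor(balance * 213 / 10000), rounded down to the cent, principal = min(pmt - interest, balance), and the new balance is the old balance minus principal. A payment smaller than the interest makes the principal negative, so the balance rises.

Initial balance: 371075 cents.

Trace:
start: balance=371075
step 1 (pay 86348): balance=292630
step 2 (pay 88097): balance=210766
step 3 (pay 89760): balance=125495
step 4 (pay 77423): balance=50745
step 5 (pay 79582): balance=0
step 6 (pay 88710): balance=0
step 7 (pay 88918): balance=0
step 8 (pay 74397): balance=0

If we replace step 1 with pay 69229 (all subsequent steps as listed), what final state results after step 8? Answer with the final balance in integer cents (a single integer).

0

(re-executing from step 1 with the substitution; state before step 1: balance=371075)
step 1 (pay 69229): balance=309749
step 2 (pay 88097): balance=228249
step 3 (pay 89760): balance=143350
step 4 (pay 77423): balance=68980
step 5 (pay 79582): balance=0
step 6 (pay 88710): balance=0
step 7 (pay 88918): balance=0
step 8 (pay 74397): balance=0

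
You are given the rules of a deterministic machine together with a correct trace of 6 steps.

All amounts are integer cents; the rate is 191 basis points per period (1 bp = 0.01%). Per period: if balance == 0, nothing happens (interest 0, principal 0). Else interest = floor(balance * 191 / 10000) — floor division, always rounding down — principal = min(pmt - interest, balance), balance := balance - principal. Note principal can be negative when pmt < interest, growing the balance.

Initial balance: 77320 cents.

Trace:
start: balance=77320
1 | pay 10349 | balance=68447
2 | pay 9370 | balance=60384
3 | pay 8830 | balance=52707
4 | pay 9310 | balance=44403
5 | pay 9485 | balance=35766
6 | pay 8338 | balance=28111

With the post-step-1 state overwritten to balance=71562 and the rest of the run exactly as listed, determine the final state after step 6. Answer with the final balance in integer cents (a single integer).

31534

state after step 1 := balance=71562
2 | pay 9370 | balance=63558
3 | pay 8830 | balance=55941
4 | pay 9310 | balance=47699
5 | pay 9485 | balance=39125
6 | pay 8338 | balance=31534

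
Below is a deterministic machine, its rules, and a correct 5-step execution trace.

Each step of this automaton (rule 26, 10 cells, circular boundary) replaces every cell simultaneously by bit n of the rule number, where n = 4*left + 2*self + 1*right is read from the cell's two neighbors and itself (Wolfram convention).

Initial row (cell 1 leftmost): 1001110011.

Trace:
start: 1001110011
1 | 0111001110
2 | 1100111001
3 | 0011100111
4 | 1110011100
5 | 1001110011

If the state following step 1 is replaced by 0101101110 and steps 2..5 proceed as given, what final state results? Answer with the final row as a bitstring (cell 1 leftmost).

1011011010

state after step 1 := 0101101110
2 | 1001001001
3 | 0110110111
4 | 0100100100
5 | 1011011010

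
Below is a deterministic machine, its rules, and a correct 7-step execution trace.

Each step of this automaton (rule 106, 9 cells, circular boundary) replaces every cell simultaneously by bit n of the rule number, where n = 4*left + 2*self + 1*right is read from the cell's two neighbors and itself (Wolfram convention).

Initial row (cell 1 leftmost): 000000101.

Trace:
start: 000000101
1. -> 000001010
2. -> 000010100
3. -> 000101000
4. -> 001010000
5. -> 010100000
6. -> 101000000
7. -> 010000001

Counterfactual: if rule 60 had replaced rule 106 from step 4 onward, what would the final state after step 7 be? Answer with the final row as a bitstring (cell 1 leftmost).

100101010

(re-executing steps 4..7 under rule 60; state before step 4: 000101000)
4. -> 000111100
5. -> 000100010
6. -> 000110011
7. -> 100101010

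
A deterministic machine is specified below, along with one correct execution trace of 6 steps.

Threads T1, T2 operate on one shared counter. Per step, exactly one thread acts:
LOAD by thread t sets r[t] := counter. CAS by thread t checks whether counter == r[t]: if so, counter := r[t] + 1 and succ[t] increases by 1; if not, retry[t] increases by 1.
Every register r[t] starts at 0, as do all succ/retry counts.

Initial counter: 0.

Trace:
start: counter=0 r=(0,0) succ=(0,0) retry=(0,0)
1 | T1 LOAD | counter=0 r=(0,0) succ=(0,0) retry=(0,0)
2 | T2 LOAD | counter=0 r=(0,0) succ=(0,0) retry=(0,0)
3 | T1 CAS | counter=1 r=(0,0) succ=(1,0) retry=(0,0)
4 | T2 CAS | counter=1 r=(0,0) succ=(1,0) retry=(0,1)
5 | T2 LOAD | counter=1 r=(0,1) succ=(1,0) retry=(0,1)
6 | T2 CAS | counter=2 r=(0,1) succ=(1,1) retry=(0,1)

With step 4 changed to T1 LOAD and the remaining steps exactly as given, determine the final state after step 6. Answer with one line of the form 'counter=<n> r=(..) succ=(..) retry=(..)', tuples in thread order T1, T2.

(re-executing from step 4 with the substitution; state before step 4: counter=1 r=(0,0) succ=(1,0) retry=(0,0))
4 | T1 LOAD | counter=1 r=(1,0) succ=(1,0) retry=(0,0)
5 | T2 LOAD | counter=1 r=(1,1) succ=(1,0) retry=(0,0)
6 | T2 CAS | counter=2 r=(1,1) succ=(1,1) retry=(0,0)

counter=2 r=(1,1) succ=(1,1) retry=(0,0)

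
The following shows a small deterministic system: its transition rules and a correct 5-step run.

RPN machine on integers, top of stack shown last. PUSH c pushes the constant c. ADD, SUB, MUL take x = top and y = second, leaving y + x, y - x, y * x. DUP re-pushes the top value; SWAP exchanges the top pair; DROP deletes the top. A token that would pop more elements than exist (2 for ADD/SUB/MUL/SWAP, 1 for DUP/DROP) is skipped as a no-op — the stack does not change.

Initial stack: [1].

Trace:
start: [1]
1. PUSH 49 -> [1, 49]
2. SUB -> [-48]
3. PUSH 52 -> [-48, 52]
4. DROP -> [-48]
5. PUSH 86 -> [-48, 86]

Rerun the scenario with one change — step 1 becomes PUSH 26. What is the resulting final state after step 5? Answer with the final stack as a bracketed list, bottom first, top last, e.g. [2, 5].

[-25, 86]

(re-executing from step 1 with the substitution; state before step 1: [1])
1. PUSH 26 -> [1, 26]
2. SUB -> [-25]
3. PUSH 52 -> [-25, 52]
4. DROP -> [-25]
5. PUSH 86 -> [-25, 86]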